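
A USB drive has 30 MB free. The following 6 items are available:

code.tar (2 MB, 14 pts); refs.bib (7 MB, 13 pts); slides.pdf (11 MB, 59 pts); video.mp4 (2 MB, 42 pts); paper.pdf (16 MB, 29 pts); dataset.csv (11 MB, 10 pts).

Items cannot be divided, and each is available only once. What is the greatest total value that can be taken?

130 pts

Check high-value combinations within 30 MB:
- slides.pdf+video.mp4+paper.pdf: size 11+2+16=29, value 59+42+29=130
- code.tar+refs.bib+slides.pdf+video.mp4: size 2+7+11+2=22, value 14+13+59+42=128
- code.tar+slides.pdf+video.mp4+dataset.csv: size 2+11+2+11=26, value 14+59+42+10=125
- code.tar+slides.pdf+video.mp4: size 2+11+2=15, value 14+59+42=115
Best: 130 pts.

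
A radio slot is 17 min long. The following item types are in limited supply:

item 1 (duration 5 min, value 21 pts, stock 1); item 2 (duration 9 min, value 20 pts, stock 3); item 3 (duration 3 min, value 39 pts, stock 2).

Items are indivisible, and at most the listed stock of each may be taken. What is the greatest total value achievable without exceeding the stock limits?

Best selections within duration 17 and stock limits:
- 1×item 1 + 2×item 3: duration 11, value 99
- 1×item 2 + 2×item 3: duration 15, value 98
- 1×item 1 + 1×item 2 + 1×item 3: duration 17, value 80
- 2×item 3: duration 6, value 78
Best: 99 pts.

99 pts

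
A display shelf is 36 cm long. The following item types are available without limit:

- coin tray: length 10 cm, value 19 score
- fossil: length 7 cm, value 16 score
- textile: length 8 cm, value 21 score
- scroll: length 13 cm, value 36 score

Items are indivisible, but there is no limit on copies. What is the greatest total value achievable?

Best value-per-unit is scroll at 36/13; filling with it alone gives 2×36 = 72.
Optimal mix: 1×fossil + 2×textile + 1×scroll → length 36, value 94.

94 score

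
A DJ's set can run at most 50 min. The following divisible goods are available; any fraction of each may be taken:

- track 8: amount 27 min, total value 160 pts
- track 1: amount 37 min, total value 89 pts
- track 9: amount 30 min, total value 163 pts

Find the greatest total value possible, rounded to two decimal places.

284.97

Take in order of value per unit:
- track 8 (160/27 per unit): all 27 → value 160, running total 160.00
- track 9 (163/30 per unit): 23 of 30 → value 23×163/30 = 124.9667, running total 284.97
Total 284.97.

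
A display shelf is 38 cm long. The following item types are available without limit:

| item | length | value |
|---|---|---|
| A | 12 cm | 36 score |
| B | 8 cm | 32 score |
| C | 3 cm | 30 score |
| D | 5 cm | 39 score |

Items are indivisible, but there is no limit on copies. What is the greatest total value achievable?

369 score

Best value-per-unit is C at 30/3; filling with it alone gives 12×30 = 360.
Optimal mix: 11×C + 1×D → length 38, value 369.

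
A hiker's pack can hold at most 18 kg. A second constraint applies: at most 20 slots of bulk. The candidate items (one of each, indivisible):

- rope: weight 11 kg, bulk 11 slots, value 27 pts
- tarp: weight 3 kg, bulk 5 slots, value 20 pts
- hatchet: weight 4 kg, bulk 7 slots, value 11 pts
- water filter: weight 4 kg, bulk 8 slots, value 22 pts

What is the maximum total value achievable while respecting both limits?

Feasible sets respecting both limits:
- tarp+hatchet+water filter: weight 11, bulk 20, value 53
- rope+water filter: weight 15, bulk 19, value 49
- rope+tarp: weight 14, bulk 16, value 47
- tarp+water filter: weight 7, bulk 13, value 42
Best: 53 pts.

53 pts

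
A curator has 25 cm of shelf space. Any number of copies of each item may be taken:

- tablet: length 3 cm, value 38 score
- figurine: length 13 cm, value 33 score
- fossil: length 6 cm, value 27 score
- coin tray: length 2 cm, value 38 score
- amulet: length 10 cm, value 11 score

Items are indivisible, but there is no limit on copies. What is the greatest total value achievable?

Best value-per-unit is coin tray at 38/2; filling with it alone gives 12×38 = 456.
Optimal mix: 1×tablet + 11×coin tray → length 25, value 456.

456 score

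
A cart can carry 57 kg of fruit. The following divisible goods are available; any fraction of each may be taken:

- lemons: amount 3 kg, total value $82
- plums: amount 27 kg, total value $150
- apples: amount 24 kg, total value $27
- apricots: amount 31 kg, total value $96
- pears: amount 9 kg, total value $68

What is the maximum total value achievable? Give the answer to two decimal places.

355.74

Take in order of value per unit:
- lemons (82/3 per unit): all 3 → value 82, running total 82.00
- pears (68/9 per unit): all 9 → value 68, running total 150.00
- plums (150/27 per unit): all 27 → value 150, running total 300.00
- apricots (96/31 per unit): 18 of 31 → value 18×96/31 = 55.7419, running total 355.74
Total 355.74.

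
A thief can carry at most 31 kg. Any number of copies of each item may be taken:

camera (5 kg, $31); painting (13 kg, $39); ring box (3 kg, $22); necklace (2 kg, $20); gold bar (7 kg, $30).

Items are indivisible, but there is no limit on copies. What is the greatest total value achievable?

$302

Best value-per-unit is necklace at 20/2; filling with it alone gives 15×20 = 300.
Optimal mix: 1×ring box + 14×necklace → weight 31, value 302.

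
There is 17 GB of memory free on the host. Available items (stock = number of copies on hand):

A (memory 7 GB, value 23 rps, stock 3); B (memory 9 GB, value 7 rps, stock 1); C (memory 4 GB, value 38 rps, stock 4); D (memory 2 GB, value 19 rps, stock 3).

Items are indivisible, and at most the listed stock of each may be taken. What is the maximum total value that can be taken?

Top feasible selections:
- 3×C + 2×D: memory 16, value 152
- 4×C: memory 16, value 152
Best: 152 rps.

152 rps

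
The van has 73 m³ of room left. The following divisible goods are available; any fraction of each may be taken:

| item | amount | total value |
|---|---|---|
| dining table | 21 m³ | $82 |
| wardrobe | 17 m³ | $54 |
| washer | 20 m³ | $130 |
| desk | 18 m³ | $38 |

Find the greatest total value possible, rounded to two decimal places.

Take in order of value per unit:
- washer (130/20 per unit): all 20 → value 130, running total 130.00
- dining table (82/21 per unit): all 21 → value 82, running total 212.00
- wardrobe (54/17 per unit): all 17 → value 54, running total 266.00
- desk (38/18 per unit): 15 of 18 → value 15×38/18 = 31.6667, running total 297.67
Total 297.67.

297.67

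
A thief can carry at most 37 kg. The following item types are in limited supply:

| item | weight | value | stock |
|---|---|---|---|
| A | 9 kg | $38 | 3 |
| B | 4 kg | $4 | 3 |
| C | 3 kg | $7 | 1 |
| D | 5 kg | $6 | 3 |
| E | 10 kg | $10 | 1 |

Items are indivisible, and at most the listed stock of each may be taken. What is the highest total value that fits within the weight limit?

Top feasible selections:
- 3×A + 1×C + 1×D: weight 35, value 127
- 3×A + 2×D: weight 37, value 126
Best: $127.

$127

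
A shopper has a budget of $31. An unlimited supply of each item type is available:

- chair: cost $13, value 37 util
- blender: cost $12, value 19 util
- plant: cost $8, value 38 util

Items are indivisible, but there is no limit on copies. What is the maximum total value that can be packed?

Best value-per-unit is plant at 38/8, and filling with it alone uses cost 3×8=24. No mix of the others beats 3×38 = 114.

114 util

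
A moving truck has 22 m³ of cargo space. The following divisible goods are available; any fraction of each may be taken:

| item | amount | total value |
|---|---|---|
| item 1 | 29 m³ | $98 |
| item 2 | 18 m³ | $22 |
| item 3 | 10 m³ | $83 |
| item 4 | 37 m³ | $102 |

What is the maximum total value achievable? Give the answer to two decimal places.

123.55

Take in order of value per unit:
- item 3 (83/10 per unit): all 10 → value 83, running total 83.00
- item 1 (98/29 per unit): 12 of 29 → value 12×98/29 = 40.5517, running total 123.55
Total 123.55.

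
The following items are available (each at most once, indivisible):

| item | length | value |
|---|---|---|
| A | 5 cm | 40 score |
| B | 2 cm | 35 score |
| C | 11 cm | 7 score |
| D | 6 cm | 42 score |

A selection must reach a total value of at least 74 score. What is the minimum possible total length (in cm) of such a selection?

Subsets with value ≥ 74, sorted by total length:
- A+B: length 7, value 75
- B+D: length 8, value 77
- A+D: length 11, value 82
Minimum length: 7 cm.

7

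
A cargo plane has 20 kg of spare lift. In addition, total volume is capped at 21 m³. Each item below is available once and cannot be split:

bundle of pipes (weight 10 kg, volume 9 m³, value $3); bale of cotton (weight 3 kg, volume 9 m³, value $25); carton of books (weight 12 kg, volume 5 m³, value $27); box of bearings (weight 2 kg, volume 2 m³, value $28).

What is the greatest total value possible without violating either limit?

Feasible sets respecting both limits:
- bale of cotton+carton of books+box of bearings: weight 17, volume 16, value 80
- bundle of pipes+bale of cotton+box of bearings: weight 15, volume 20, value 56
- carton of books+box of bearings: weight 14, volume 7, value 55
Best: $80.

$80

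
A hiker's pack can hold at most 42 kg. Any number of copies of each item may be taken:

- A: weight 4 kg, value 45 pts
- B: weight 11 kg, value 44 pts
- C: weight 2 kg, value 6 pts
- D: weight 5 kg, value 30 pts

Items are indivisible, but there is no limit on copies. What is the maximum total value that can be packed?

Best value-per-unit is A at 45/4; filling with it alone gives 10×45 = 450.
Optimal mix: 10×A + 1×C → weight 42, value 456.

456 pts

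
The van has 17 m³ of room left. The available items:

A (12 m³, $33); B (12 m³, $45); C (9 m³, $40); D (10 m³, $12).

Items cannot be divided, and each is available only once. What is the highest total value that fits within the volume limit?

Check high-value combinations within 17 m³:
- B: volume 12, value 45
- C: volume 9, value 40
- A: volume 12, value 33
- D: volume 10, value 12
Best: $45.

$45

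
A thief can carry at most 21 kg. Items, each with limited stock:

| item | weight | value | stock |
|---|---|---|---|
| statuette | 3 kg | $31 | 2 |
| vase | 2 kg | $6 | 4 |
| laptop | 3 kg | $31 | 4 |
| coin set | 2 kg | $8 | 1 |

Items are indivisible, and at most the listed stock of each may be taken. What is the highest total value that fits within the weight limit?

Best selections within weight 21 and stock limits:
- 2×statuette + 4×laptop + 1×coin set: weight 20, value 194
- 2×statuette + 1×vase + 4×laptop: weight 20, value 192
- 2×statuette + 4×laptop: weight 18, value 186
- 1×statuette + 2×vase + 4×laptop + 1×coin set: weight 21, value 175
Best: $194.

$194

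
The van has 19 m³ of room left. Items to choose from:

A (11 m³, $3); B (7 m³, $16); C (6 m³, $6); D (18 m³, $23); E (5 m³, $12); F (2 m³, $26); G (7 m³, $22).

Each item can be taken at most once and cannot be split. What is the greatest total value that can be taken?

Check high-value combinations within 19 m³:
- B+F+G: volume 7+2+7=16, value 16+26+22=64
- E+F+G: volume 5+2+7=14, value 12+26+22=60
- B+E+F: volume 7+5+2=14, value 16+12+26=54
- C+F+G: volume 6+2+7=15, value 6+26+22=54
- B+E+G: volume 7+5+7=19, value 16+12+22=50
Best: $64.

$64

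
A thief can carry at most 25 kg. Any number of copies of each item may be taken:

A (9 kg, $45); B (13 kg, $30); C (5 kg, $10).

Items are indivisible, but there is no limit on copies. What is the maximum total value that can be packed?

Best value-per-unit is A at 45/9; filling with it alone gives 2×45 = 90.
Optimal mix: 2×A + 1×C → weight 23, value 100.

$100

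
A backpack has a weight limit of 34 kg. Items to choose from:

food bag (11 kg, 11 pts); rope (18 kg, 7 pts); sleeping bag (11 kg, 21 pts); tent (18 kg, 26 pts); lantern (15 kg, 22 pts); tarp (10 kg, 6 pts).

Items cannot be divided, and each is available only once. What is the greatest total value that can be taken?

48 pts

Check high-value combinations within 34 kg:
- tent+lantern: weight 18+15=33, value 26+22=48
- sleeping bag+tent: weight 11+18=29, value 21+26=47
- sleeping bag+lantern: weight 11+15=26, value 21+22=43
- food bag+sleeping bag+tarp: weight 11+11+10=32, value 11+21+6=38
- food bag+tent: weight 11+18=29, value 11+26=37
Best: 48 pts.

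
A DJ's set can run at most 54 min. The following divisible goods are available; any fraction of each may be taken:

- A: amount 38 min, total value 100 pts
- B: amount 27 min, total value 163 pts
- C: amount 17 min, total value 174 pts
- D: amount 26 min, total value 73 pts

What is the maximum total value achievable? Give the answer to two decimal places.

365.08

Take in order of value per unit:
- C (174/17 per unit): all 17 → value 174, running total 174.00
- B (163/27 per unit): all 27 → value 163, running total 337.00
- D (73/26 per unit): 10 of 26 → value 10×73/26 = 28.0769, running total 365.08
Total 365.08.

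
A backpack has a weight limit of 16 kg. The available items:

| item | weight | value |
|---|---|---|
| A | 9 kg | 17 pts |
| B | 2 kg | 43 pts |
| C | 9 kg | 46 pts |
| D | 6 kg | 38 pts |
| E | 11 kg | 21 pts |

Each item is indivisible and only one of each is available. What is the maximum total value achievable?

89 pts

This is a 0/1 knapsack; check combinations near the capacity.
- B+C: weight 2+9=11, value 43+46=89
- C+D: weight 9+6=15, value 46+38=84
- B+D: weight 2+6=8, value 43+38=81
- B+E: weight 2+11=13, value 43+21=64
Best: 89 pts.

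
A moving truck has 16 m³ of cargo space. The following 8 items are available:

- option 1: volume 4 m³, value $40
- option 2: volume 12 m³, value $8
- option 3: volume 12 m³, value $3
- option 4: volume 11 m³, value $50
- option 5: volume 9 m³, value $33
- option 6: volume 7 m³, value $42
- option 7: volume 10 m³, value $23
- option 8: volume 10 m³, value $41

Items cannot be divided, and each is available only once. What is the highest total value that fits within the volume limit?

Check high-value combinations within 16 m³:
- option 1+option 4: volume 4+11=15, value 40+50=90
- option 1+option 6: volume 4+7=11, value 40+42=82
- option 1+option 8: volume 4+10=14, value 40+41=81
- option 5+option 6: volume 9+7=16, value 33+42=75
Best: $90.

$90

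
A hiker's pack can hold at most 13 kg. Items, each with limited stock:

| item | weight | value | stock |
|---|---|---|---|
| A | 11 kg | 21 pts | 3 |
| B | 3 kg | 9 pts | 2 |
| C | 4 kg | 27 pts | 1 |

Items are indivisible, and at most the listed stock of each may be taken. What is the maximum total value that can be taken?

Top feasible selections:
- 2×B + 1×C: weight 10, value 45
- 1×B + 1×C: weight 7, value 36
Best: 45 pts.

45 pts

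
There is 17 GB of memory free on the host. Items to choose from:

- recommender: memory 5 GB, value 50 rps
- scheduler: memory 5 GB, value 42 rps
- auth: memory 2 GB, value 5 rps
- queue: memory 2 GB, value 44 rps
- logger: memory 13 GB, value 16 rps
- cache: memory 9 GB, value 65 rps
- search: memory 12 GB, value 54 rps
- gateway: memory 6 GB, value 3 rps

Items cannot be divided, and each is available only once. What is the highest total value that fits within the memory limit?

Check high-value combinations within 17 GB:
- recommender+queue+cache: memory 5+2+9=16, value 50+44+65=159
- scheduler+queue+cache: memory 5+2+9=16, value 42+44+65=151
- recommender+scheduler+auth+queue: memory 5+5+2+2=14, value 50+42+5+44=141
- recommender+scheduler+queue: memory 5+5+2=12, value 50+42+44=136
Best: 159 rps.

159 rps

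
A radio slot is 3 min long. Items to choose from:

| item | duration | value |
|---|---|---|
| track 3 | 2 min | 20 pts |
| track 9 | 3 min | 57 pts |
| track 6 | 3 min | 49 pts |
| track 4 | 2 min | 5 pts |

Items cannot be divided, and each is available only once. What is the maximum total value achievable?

57 pts

This is a 0/1 knapsack; check combinations near the capacity.
- track 9: duration 3, value 57
- track 6: duration 3, value 49
- track 3: duration 2, value 20
- track 4: duration 2, value 5
Best: 57 pts.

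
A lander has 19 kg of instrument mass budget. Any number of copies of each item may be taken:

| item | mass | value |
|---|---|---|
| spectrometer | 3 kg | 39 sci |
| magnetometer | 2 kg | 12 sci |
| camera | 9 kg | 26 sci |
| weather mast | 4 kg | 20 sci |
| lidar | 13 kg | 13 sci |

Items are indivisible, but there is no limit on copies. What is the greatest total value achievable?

Best value-per-unit is spectrometer at 39/3, and filling with it alone uses mass 6×3=18. No mix of the others beats 6×39 = 234.

234 sci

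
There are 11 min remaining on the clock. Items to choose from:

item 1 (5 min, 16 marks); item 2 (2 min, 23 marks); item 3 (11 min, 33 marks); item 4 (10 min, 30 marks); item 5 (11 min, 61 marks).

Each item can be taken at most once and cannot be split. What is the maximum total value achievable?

This is a 0/1 knapsack; check combinations near the capacity.
- item 5: time 11, value 61
- item 1+item 2: time 5+2=7, value 16+23=39
- item 3: time 11, value 33
- item 4: time 10, value 30
Best: 61 marks.

61 marks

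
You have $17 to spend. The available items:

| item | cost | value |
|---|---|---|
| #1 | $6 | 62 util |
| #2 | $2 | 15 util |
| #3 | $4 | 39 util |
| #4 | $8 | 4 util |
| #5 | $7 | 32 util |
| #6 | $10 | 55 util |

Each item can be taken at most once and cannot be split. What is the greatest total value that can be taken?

Check high-value combinations within $17:
- #1+#3+#5: cost 6+4+7=17, value 62+39+32=133
- #1+#6: cost 6+10=16, value 62+55=117
- #1+#2+#3: cost 6+2+4=12, value 62+15+39=116
Best: 133 util.

133 util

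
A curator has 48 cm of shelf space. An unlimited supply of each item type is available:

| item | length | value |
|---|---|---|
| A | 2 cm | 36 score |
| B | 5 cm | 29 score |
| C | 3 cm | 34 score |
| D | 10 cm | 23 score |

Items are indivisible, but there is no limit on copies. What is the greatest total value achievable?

864 score

Best value-per-unit is A at 36/2, and filling with it alone uses length 24×2=48. No mix of the others beats 24×36 = 864.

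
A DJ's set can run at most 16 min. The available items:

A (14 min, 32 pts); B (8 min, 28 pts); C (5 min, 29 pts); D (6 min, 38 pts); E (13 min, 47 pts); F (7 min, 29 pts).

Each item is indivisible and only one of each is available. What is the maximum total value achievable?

67 pts

This is a 0/1 knapsack; check combinations near the capacity.
- C+D: duration 5+6=11, value 29+38=67
- D+F: duration 6+7=13, value 38+29=67
- B+D: duration 8+6=14, value 28+38=66
- C+F: duration 5+7=12, value 29+29=58
- B+C: duration 8+5=13, value 28+29=57
Best: 67 pts.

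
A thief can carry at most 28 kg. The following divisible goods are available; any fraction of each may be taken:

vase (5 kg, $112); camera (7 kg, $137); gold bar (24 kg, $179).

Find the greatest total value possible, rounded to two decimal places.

368.33

Take in order of value per unit:
- vase (112/5 per unit): all 5 → value 112, running total 112.00
- camera (137/7 per unit): all 7 → value 137, running total 249.00
- gold bar (179/24 per unit): 16 of 24 → value 16×179/24 = 119.3333, running total 368.33
Total 368.33.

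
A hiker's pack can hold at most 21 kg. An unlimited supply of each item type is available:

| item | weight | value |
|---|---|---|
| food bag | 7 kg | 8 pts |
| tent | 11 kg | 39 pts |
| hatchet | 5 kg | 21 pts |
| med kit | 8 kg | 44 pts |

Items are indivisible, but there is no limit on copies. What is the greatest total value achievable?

Best value-per-unit is med kit at 44/8; filling with it alone gives 2×44 = 88.
Optimal mix: 1×hatchet + 2×med kit → weight 21, value 109.

109 pts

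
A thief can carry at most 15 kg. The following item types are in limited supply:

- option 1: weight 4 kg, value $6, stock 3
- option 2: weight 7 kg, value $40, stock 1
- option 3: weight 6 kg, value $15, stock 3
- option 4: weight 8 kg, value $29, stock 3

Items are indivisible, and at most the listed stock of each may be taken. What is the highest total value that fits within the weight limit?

Top feasible selections:
- 1×option 2 + 1×option 4: weight 15, value 69
- 1×option 2 + 1×option 3: weight 13, value 55
Best: $69.

$69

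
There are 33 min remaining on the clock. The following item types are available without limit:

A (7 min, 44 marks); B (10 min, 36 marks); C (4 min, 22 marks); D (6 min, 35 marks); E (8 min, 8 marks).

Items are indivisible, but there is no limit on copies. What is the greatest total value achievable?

202 marks

Best value-per-unit is A at 44/7; filling with it alone gives 4×44 = 176.
Optimal mix: 3×A + 2×D → time 33, value 202.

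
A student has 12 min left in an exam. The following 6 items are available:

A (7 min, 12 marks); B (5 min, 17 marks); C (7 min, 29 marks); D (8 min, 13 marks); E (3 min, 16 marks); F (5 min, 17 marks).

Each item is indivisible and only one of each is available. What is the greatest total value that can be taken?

This is a 0/1 knapsack; check combinations near the capacity.
- B+C: time 5+7=12, value 17+29=46
- C+F: time 7+5=12, value 29+17=46
- C+E: time 7+3=10, value 29+16=45
- B+F: time 5+5=10, value 17+17=34
- B+E: time 5+3=8, value 17+16=33
Best: 46 marks.

46 marks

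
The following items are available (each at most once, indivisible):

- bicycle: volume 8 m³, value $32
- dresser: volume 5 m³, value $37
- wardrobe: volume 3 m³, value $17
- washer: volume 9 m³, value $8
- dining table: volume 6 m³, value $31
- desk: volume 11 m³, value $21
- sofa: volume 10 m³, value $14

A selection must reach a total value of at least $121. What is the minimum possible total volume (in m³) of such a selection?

30

Subsets with value ≥ 121, sorted by total volume:
- bicycle+dresser+dining table+desk: volume 30, value 121
- bicycle+dresser+wardrobe+washer+dining table: volume 31, value 125
- bicycle+dresser+wardrobe+dining table+sofa: volume 32, value 131
- bicycle+dresser+wardrobe+dining table+desk: volume 33, value 138
Minimum volume: 30 m³.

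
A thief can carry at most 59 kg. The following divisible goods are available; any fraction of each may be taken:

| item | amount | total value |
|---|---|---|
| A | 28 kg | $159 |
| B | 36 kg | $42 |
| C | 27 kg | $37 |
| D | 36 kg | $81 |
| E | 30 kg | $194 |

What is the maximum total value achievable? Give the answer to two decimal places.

Take in order of value per unit:
- E (194/30 per unit): all 30 → value 194, running total 194.00
- A (159/28 per unit): all 28 → value 159, running total 353.00
- D (81/36 per unit): 1 of 36 → value 1×81/36 = 2.2500, running total 355.25
Total 355.25.

355.25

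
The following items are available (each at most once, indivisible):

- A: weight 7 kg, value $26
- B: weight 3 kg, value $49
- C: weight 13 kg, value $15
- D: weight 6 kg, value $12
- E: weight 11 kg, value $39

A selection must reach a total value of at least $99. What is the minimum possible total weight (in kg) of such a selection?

20

Subsets with value ≥ 99, sorted by total weight:
- B+D+E: weight 20, value 100
- A+B+E: weight 21, value 114
Minimum weight: 20 kg.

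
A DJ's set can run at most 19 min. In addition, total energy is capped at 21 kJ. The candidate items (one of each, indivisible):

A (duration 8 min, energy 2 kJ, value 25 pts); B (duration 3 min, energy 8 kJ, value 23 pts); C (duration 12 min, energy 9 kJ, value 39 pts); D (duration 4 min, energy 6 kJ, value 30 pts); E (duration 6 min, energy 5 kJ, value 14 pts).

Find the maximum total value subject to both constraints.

Feasible sets respecting both limits:
- A+B+D: duration 15, energy 16, value 78
- C+D: duration 16, energy 15, value 69
- A+D+E: duration 18, energy 13, value 69
Best: 78 pts.

78 pts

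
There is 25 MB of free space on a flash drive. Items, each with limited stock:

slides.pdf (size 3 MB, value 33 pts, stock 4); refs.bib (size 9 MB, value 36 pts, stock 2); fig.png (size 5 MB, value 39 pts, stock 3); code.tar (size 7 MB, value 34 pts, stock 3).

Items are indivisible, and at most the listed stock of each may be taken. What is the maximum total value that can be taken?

Best selections within size 25 and stock limits:
- 3×slides.pdf + 3×fig.png: size 24, value 216
- 4×slides.pdf + 2×fig.png: size 22, value 210
- 4×slides.pdf + 1×fig.png + 1×code.tar: size 24, value 205
Best: 216 pts.

216 pts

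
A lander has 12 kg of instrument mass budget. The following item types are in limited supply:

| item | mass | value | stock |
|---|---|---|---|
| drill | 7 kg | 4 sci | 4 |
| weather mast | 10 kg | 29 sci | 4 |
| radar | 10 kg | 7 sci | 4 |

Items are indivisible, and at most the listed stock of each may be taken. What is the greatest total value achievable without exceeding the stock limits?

29 sci

Top feasible selections:
- 1×weather mast: mass 10, value 29
- 1×radar: mass 10, value 7
- 1×drill: mass 7, value 4
Best: 29 sci.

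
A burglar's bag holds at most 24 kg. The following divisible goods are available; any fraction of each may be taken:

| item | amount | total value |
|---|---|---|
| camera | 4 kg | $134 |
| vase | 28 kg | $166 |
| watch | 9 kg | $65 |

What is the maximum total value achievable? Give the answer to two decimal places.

264.21

Take in order of value per unit:
- camera (134/4 per unit): all 4 → value 134, running total 134.00
- watch (65/9 per unit): all 9 → value 65, running total 199.00
- vase (166/28 per unit): 11 of 28 → value 11×166/28 = 65.2143, running total 264.21
Total 264.21.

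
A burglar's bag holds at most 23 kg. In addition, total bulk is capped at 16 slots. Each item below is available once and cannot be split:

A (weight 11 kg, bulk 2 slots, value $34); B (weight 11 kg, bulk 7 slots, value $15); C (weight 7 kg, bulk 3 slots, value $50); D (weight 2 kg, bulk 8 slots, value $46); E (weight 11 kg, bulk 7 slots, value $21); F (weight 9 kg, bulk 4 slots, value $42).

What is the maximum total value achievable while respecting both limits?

Feasible sets respecting both limits:
- C+D+F: weight 18, bulk 15, value 138
- A+C+D: weight 20, bulk 13, value 130
- A+D+F: weight 22, bulk 14, value 122
- C+D: weight 9, bulk 11, value 96
Best: $138.

$138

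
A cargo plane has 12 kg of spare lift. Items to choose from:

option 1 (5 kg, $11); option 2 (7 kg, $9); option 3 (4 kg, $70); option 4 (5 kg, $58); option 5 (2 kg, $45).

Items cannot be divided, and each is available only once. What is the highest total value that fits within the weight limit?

This is a 0/1 knapsack; check combinations near the capacity.
- option 3+option 4+option 5: weight 4+5+2=11, value 70+58+45=173
- option 3+option 4: weight 4+5=9, value 70+58=128
- option 1+option 3+option 5: weight 5+4+2=11, value 11+70+45=126
- option 3+option 5: weight 4+2=6, value 70+45=115
- option 1+option 4+option 5: weight 5+5+2=12, value 11+58+45=114
Best: $173.

$173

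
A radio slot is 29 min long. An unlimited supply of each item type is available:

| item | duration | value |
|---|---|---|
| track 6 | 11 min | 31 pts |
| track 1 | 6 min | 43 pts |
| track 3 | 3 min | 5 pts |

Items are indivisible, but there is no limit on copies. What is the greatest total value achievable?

Best value-per-unit is track 1 at 43/6; filling with it alone gives 4×43 = 172.
Optimal mix: 4×track 1 + 1×track 3 → duration 27, value 177.

177 pts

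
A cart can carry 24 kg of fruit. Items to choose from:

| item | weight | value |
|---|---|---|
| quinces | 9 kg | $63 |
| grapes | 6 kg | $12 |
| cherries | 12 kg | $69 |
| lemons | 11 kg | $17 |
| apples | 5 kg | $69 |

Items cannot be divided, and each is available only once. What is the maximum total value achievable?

$150

Check high-value combinations within 24 kg:
- grapes+cherries+apples: weight 6+12+5=23, value 12+69+69=150
- quinces+grapes+apples: weight 9+6+5=20, value 63+12+69=144
- cherries+apples: weight 12+5=17, value 69+69=138
Best: $150.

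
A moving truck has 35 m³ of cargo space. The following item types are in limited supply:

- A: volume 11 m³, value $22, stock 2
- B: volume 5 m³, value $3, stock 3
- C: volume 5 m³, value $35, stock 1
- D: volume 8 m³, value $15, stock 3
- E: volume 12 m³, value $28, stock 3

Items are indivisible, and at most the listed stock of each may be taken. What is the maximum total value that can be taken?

Best selections within volume 35 and stock limits:
- 1×B + 1×C + 2×E: volume 34, value 94
- 2×A + 1×C + 1×D: volume 35, value 94
- 1×C + 2×D + 1×E: volume 33, value 93
Best: $94.

$94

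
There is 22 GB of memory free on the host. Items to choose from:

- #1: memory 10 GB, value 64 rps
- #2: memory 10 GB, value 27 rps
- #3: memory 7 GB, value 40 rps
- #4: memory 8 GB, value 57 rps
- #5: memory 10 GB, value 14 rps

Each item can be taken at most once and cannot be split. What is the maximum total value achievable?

121 rps

Check high-value combinations within 22 GB:
- #1+#4: memory 10+8=18, value 64+57=121
- #1+#3: memory 10+7=17, value 64+40=104
- #3+#4: memory 7+8=15, value 40+57=97
- #1+#2: memory 10+10=20, value 64+27=91
Best: 121 rps.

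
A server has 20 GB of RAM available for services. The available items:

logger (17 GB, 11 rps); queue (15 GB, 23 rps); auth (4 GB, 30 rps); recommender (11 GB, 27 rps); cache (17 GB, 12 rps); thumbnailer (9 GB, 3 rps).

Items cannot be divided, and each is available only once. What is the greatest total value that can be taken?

57 rps

Check high-value combinations within 20 GB:
- auth+recommender: memory 4+11=15, value 30+27=57
- queue+auth: memory 15+4=19, value 23+30=53
- auth+thumbnailer: memory 4+9=13, value 30+3=33
- auth: memory 4, value 30
- recommender+thumbnailer: memory 11+9=20, value 27+3=30
Best: 57 rps.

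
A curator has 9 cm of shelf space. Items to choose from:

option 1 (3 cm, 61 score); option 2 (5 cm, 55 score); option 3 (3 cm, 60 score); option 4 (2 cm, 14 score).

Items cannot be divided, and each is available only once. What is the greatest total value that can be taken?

135 score

This is a 0/1 knapsack; check combinations near the capacity.
- option 1+option 3+option 4: length 3+3+2=8, value 61+60+14=135
- option 1+option 3: length 3+3=6, value 61+60=121
- option 1+option 2: length 3+5=8, value 61+55=116
- option 2+option 3: length 5+3=8, value 55+60=115
- option 1+option 4: length 3+2=5, value 61+14=75
Best: 135 score.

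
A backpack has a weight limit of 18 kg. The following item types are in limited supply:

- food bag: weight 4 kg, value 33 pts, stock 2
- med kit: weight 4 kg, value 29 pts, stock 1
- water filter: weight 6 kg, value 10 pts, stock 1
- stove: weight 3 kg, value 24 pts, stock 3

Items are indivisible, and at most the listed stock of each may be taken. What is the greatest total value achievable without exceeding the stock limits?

143 pts

Top feasible selections:
- 2×food bag + 1×med kit + 2×stove: weight 18, value 143
- 2×food bag + 3×stove: weight 17, value 138
Best: 143 pts.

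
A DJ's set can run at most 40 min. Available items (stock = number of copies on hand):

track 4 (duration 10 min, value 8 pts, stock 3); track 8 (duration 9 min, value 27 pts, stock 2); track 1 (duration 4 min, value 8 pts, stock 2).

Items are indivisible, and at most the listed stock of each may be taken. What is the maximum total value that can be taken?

78 pts

Best selections within duration 40 and stock limits:
- 1×track 4 + 2×track 8 + 2×track 1: duration 36, value 78
- 2×track 8 + 2×track 1: duration 26, value 70
- 1×track 4 + 2×track 8 + 1×track 1: duration 32, value 70
- 2×track 4 + 2×track 8: duration 38, value 70
Best: 78 pts.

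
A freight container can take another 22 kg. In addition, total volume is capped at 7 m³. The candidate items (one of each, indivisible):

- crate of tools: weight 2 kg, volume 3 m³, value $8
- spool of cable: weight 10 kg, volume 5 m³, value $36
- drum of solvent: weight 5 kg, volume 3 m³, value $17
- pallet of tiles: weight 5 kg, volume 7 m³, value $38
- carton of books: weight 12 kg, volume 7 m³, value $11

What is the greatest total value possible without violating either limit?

Feasible sets respecting both limits:
- pallet of tiles: weight 5, volume 7, value 38
- spool of cable: weight 10, volume 5, value 36
- crate of tools+drum of solvent: weight 7, volume 6, value 25
Best: $38.

$38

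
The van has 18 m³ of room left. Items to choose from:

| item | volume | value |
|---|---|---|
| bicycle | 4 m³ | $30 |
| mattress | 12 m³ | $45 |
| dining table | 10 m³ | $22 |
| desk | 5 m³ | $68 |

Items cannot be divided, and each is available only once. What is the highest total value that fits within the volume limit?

This is a 0/1 knapsack; check combinations near the capacity.
- mattress+desk: volume 12+5=17, value 45+68=113
- bicycle+desk: volume 4+5=9, value 30+68=98
- dining table+desk: volume 10+5=15, value 22+68=90
- bicycle+mattress: volume 4+12=16, value 30+45=75
Best: $113.

$113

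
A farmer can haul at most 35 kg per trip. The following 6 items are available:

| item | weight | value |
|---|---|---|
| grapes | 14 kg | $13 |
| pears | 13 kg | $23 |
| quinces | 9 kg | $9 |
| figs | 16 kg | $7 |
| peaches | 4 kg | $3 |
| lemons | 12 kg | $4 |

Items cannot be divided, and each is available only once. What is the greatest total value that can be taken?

Check high-value combinations within 35 kg:
- grapes+pears+peaches: weight 14+13+4=31, value 13+23+3=39
- grapes+pears: weight 14+13=27, value 13+23=36
- pears+quinces+lemons: weight 13+9+12=34, value 23+9+4=36
- pears+quinces+peaches: weight 13+9+4=26, value 23+9+3=35
- pears+figs+peaches: weight 13+16+4=33, value 23+7+3=33
Best: $39.

$39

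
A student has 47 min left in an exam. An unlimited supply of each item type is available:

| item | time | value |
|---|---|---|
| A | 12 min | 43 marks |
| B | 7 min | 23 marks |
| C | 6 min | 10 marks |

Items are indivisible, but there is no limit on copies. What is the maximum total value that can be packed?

158 marks

Best value-per-unit is A at 43/12; filling with it alone gives 3×43 = 129.
Optimal mix: 1×A + 5×B → time 47, value 158.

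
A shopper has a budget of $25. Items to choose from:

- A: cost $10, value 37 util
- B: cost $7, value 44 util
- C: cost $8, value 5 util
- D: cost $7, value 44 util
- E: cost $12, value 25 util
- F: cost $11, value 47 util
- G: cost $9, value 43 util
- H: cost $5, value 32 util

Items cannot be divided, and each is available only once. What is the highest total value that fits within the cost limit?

Check high-value combinations within $25:
- B+D+F: cost 7+7+11=25, value 44+44+47=135
- B+D+G: cost 7+7+9=23, value 44+44+43=131
- A+B+D: cost 10+7+7=24, value 37+44+44=125
- B+F+H: cost 7+11+5=23, value 44+47+32=123
Best: 135 util.

135 util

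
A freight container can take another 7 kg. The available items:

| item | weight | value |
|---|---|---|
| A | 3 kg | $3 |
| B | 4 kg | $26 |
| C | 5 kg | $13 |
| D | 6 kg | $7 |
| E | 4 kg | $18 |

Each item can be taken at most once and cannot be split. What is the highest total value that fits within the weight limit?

Check high-value combinations within 7 kg:
- A+B: weight 3+4=7, value 3+26=29
- B: weight 4, value 26
- A+E: weight 3+4=7, value 3+18=21
Best: $29.

$29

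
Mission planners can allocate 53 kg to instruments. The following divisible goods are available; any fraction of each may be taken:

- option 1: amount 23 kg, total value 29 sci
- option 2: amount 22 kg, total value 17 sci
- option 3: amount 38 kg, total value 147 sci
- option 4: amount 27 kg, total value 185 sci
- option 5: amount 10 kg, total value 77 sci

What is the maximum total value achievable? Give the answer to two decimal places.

Take in order of value per unit:
- option 5 (77/10 per unit): all 10 → value 77, running total 77.00
- option 4 (185/27 per unit): all 27 → value 185, running total 262.00
- option 3 (147/38 per unit): 16 of 38 → value 16×147/38 = 61.8947, running total 323.89
Total 323.89.

323.89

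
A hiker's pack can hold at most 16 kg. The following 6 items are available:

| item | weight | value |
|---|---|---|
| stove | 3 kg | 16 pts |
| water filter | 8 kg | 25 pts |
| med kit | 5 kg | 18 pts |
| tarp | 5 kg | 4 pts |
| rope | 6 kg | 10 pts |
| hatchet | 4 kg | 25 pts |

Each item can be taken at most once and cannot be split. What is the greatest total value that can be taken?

66 pts

Check high-value combinations within 16 kg:
- stove+water filter+hatchet: weight 3+8+4=15, value 16+25+25=66
- stove+med kit+hatchet: weight 3+5+4=12, value 16+18+25=59
- stove+water filter+med kit: weight 3+8+5=16, value 16+25+18=59
- med kit+rope+hatchet: weight 5+6+4=15, value 18+10+25=53
- stove+rope+hatchet: weight 3+6+4=13, value 16+10+25=51
Best: 66 pts.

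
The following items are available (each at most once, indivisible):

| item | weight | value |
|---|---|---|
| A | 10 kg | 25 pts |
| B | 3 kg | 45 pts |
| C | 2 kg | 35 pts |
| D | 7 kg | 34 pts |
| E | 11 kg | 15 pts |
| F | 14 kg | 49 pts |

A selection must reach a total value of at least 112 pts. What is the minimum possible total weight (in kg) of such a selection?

Subsets with value ≥ 112, sorted by total weight:
- B+C+D: weight 12, value 114
- B+C+F: weight 19, value 129
- A+B+C+D: weight 22, value 139
- B+C+D+E: weight 23, value 129
Minimum weight: 12 kg.

12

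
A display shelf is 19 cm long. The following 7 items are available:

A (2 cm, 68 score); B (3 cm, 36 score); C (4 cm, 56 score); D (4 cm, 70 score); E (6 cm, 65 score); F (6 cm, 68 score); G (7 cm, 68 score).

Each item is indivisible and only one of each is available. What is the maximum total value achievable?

298 score

Check high-value combinations within 19 cm:
- A+B+C+D+F: length 2+3+4+4+6=19, value 68+36+56+70+68=298
- A+B+C+D+E: length 2+3+4+4+6=19, value 68+36+56+70+65=295
- A+D+F+G: length 2+4+6+7=19, value 68+70+68+68=274
- A+D+E+F: length 2+4+6+6=18, value 68+70+65+68=271
Best: 298 score.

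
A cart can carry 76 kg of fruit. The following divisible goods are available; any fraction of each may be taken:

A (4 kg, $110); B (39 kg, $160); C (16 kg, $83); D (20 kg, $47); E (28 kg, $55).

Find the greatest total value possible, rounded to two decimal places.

Take in order of value per unit:
- A (110/4 per unit): all 4 → value 110, running total 110.00
- C (83/16 per unit): all 16 → value 83, running total 193.00
- B (160/39 per unit): all 39 → value 160, running total 353.00
- D (47/20 per unit): 17 of 20 → value 17×47/20 = 39.9500, running total 392.95
Total 392.95.

392.95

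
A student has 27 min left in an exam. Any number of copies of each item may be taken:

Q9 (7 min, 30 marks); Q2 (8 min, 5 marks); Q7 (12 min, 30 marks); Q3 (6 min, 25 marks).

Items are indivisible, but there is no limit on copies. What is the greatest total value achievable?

115 marks

Best value-per-unit is Q9 at 30/7; filling with it alone gives 3×30 = 90.
Optimal mix: 3×Q9 + 1×Q3 → time 27, value 115.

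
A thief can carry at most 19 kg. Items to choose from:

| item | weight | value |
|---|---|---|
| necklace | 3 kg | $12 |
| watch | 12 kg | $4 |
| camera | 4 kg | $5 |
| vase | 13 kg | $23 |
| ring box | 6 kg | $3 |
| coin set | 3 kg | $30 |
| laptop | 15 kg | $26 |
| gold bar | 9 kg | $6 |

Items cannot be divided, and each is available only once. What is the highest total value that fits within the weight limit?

Check high-value combinations within 19 kg:
- necklace+vase+coin set: weight 3+13+3=19, value 12+23+30=65
- coin set+laptop: weight 3+15=18, value 30+26=56
- vase+coin set: weight 13+3=16, value 23+30=53
Best: $65.

$65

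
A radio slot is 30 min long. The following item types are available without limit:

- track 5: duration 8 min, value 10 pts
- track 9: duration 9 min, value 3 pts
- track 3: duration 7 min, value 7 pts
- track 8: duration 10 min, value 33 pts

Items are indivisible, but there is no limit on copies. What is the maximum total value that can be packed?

Best value-per-unit is track 8 at 33/10, and filling with it alone uses duration 3×10=30. No mix of the others beats 3×33 = 99.

99 pts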